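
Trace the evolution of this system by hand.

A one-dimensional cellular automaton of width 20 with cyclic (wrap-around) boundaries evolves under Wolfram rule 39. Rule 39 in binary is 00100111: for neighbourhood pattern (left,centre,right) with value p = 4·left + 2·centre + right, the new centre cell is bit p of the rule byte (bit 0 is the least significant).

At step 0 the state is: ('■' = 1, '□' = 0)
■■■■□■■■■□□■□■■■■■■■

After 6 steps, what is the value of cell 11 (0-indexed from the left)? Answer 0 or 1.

gen 0: ■■■■□■■■■□□■□■■■■■■■
gen 1: □□□□■□□□□□■■■□□□□□□□
gen 2: ■■■■■□■■■■□□□□■■■■■■
gen 3: □□□□□■□□□□□■■■□□□□□□
gen 4: ■■■■■■□■■■■□□□□■■■■■
gen 5: □□□□□□■□□□□□■■■□□□□□
gen 6: ■■■■■■■□■■■■□□□□■■■■

1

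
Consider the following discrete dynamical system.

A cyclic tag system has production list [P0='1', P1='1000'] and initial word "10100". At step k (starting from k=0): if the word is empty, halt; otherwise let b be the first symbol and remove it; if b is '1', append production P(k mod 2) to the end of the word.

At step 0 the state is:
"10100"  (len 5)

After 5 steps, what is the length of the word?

2

0) "10100"  (len 5)
1) "01001"  (len 5)
2) "1001"  (len 4)
3) "0011"  (len 4)
4) "011"  (len 3)
5) "11"  (len 2)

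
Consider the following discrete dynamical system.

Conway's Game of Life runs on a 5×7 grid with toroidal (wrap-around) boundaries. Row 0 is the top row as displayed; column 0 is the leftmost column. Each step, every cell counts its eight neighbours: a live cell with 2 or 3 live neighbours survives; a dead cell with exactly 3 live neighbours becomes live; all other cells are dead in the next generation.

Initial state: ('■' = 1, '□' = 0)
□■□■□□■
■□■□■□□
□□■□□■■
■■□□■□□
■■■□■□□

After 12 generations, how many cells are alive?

k=0  □■□■□□■
■□■□■□□
□□■□□■■
■■□□■□□
■■■□■□□
k=1  □□□□■■■
■□■□■□□
□□■□■■■
□□□□■□□
□□□□■■■
k=2  ■□□□□□□
■■□□□□□
□■□□■□■
□□□□□□□
□□□■□□■
k=3  ■■□□□□■
□■□□□□■
□■□□□□□
■□□□□■□
□□□□□□□
k=4  □■□□□□■
□■■□□□■
□■□□□□■
□□□□□□□
□■□□□□□
k=5  □■□□□□□
□■■□□■■
□■■□□□□
■□□□□□□
■□□□□□□
k=6  □■■□□□■
□□□□□□□
□□■□□□■
■□□□□□□
■■□□□□□
k=7  □■■□□□□
■■■□□□□
□□□□□□□
■□□□□□■
□□■□□□■
k=8  □□□■□□□
■□■□□□□
□□□□□□■
■□□□□□■
□□■□□□■
k=9  □■■■□□□
□□□□□□□
□■□□□□■
■□□□□■■
■□□□□□■
k=10  ■■■□□□□
■■□□□□□
□□□□□■■
□■□□□■□
□□■□□■□
k=11  ■□■□□□■
□□■□□□□
□■□□□■■
□□□□■■□
■□■□□□■
k=12  ■□■■□□■
□□■□□■□
□□□□■■■
□■□□■□□
■□□■□□□

13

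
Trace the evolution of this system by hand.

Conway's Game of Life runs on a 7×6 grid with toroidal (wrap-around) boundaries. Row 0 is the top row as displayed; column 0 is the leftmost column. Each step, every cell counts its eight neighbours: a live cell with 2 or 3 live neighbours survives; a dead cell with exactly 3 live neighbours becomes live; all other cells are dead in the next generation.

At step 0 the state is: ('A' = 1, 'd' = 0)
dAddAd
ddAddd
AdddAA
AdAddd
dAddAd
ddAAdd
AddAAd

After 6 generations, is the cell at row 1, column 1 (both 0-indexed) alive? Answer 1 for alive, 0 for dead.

1

gen 0: dAddAd
ddAddd
AdddAA
AdAddd
dAddAd
ddAAdd
AddAAd
gen 1: dAAdAA
AAdAAd
AddAdA
AddAAd
dAdddd
dAAddA
dAddAA
gen 2: dddddd
dddddd
dddddd
AAAAAd
dAdAAA
dAAdAA
dddddd
gen 3: dddddd
dddddd
dAAAdd
AAdddd
dddddd
dAAddA
dddddd
gen 4: dddddd
ddAddd
AAAddd
AAdddd
ddAddd
dddddd
dddddd
gen 5: dddddd
ddAddd
AdAddd
Addddd
dAdddd
dddddd
dddddd
gen 6: dddddd
dAdddd
dddddd
Addddd
dddddd
dddddd
dddddd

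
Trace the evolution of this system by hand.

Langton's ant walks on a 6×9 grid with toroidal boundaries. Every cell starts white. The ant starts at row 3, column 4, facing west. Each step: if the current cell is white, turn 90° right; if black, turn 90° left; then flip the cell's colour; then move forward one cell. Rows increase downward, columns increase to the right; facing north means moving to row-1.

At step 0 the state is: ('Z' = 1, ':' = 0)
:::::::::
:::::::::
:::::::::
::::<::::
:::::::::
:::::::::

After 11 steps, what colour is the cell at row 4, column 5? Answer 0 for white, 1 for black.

[0] :::::::::
:::::::::
:::::::::
::::<::::
:::::::::
:::::::::
[1] :::::::::
:::::::::
::::^::::
::::Z::::
:::::::::
:::::::::
[2] :::::::::
:::::::::
::::Z>:::
::::Z::::
:::::::::
:::::::::
[3] :::::::::
:::::::::
::::ZZ:::
::::Zv:::
:::::::::
:::::::::
[4] :::::::::
:::::::::
::::ZZ:::
::::<Z:::
:::::::::
:::::::::
[5] :::::::::
:::::::::
::::ZZ:::
:::::Z:::
::::v::::
:::::::::
[6] :::::::::
:::::::::
::::ZZ:::
:::::Z:::
:::<Z::::
:::::::::
[7] :::::::::
:::::::::
::::ZZ:::
:::^:Z:::
:::ZZ::::
:::::::::
[8] :::::::::
:::::::::
::::ZZ:::
:::Z>Z:::
:::ZZ::::
:::::::::
[9] :::::::::
:::::::::
::::ZZ:::
:::ZZZ:::
:::Zv::::
:::::::::
[10] :::::::::
:::::::::
::::ZZ:::
:::ZZZ:::
:::Z:>:::
:::::::::
[11] :::::::::
:::::::::
::::ZZ:::
:::ZZZ:::
:::Z:Z:::
:::::v:::

1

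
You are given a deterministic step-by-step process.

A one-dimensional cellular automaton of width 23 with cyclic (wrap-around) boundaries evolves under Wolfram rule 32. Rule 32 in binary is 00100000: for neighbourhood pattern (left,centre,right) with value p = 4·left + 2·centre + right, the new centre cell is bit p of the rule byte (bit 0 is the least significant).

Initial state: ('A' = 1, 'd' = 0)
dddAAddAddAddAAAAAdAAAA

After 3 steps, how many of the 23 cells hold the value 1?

[0] dddAAddAddAddAAAAAdAAAA
[1] ddddddddddddddddddAdddd
[2] ddddddddddddddddddddddd
[3] ddddddddddddddddddddddd

0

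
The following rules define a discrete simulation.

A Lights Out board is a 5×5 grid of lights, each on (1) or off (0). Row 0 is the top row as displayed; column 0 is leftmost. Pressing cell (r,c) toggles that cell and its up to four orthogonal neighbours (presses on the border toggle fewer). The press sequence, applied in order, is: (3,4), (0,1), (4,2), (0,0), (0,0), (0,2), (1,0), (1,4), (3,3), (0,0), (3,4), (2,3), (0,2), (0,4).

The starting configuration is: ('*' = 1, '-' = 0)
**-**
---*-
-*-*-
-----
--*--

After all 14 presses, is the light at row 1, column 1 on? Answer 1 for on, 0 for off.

0

gen 0: **-**
---*-
-*-*-
-----
--*--
gen 1: **-**
---*-
-*-**
---**
--*-*
gen 2: --***
-*-*-
-*-**
---**
--*-*
gen 3: --***
-*-*-
-*-**
--***
-*-**
gen 4: *****
**-*-
-*-**
--***
-*-**
gen 5: --***
-*-*-
-*-**
--***
-*-**
gen 6: -*--*
-***-
-*-**
--***
-*-**
gen 7: **--*
*-**-
**-**
--***
-*-**
gen 8: **---
*-*-*
**-*-
--***
-*-**
gen 9: **---
*-*-*
**---
-----
-*--*
gen 10: -----
--*-*
**---
-----
-*--*
gen 11: -----
--*-*
**--*
---**
-*---
gen 12: -----
--***
****-
----*
-*---
gen 13: -***-
---**
****-
----*
-*---
gen 14: -**-*
---*-
****-
----*
-*---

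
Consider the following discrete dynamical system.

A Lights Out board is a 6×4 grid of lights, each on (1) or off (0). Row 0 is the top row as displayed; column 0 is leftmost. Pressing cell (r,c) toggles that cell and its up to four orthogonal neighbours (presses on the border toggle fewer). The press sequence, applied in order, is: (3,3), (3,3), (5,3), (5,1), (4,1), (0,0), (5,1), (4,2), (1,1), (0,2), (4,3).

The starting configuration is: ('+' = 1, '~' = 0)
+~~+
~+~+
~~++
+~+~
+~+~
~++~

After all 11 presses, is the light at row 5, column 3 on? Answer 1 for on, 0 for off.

0

0) +~~+
~+~+
~~++
+~+~
+~+~
~++~
1) +~~+
~+~+
~~+~
+~~+
+~++
~++~
2) +~~+
~+~+
~~++
+~+~
+~+~
~++~
3) +~~+
~+~+
~~++
+~+~
+~++
~+~+
4) +~~+
~+~+
~~++
+~+~
++++
+~++
5) +~~+
~+~+
~~++
+++~
~~~+
++++
6) ~+~+
++~+
~~++
+++~
~~~+
++++
7) ~+~+
++~+
~~++
+++~
~+~+
~~~+
8) ~+~+
++~+
~~++
++~~
~~+~
~~++
9) ~~~+
~~++
~+++
++~~
~~+~
~~++
10) ~++~
~~~+
~+++
++~~
~~+~
~~++
11) ~++~
~~~+
~+++
++~+
~~~+
~~+~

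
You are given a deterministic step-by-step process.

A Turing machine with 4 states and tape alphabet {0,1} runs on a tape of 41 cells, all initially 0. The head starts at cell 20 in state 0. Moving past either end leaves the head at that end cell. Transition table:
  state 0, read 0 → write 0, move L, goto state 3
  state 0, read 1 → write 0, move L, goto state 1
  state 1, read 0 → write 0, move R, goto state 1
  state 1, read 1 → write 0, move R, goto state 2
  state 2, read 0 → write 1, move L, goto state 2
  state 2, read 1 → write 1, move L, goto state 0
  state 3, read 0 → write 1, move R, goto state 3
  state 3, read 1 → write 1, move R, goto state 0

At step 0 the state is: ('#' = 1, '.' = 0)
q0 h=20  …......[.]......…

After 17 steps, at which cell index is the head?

35

k=0  q0 h=20  …......[.]......…
k=1  q3 h=19  …......[.]......…
k=2  q3 h=20  ….....#[.]......…
k=3  q3 h=21  …....##[.]......…
k=4  q3 h=22  …...###[.]......…
k=5  q3 h=23  …..####[.]......…
k=6  q3 h=24  ….#####[.]......…
k=7  q3 h=25  …######[.]......…
k=8  q3 h=26  …######[.]......…
k=9  q3 h=27  …######[.]......…
k=10  q3 h=28  …######[.]......…
k=11  q3 h=29  …######[.]......…
k=12  q3 h=30  …######[.]......…
k=13  q3 h=31  …######[.]......…
k=14  q3 h=32  …######[.]......…
k=15  q3 h=33  …######[.]......…
k=16  q3 h=34  …######[.]......|
k=17  q3 h=35  …######[.].....|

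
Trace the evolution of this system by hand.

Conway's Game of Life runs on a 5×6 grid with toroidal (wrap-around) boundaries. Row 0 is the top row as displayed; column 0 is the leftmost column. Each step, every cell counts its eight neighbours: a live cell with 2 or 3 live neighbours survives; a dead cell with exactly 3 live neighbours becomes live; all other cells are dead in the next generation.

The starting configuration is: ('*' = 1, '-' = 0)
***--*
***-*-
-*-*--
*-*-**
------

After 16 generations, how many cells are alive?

13

t=0: ***--*
***-*-
-*-*--
*-*-**
------
t=1: --**-*
----*-
------
******
--***-
t=2: --*--*
---**-
***---
**---*
------
t=3: ---**-
*--***
--***-
--*--*
-*---*
t=4: --**--
------
***---
***--*
*-**-*
t=5: -****-
---*--
--*--*
----*-
-----*
t=6: --***-
-*----
---**-
----**
--*--*
t=7: -****-
------
---***
-----*
--*--*
t=8: -****-
-----*
----**
*--*-*
***--*
t=9: ---**-
*-*--*
------
--**--
------
t=10: ---***
---***
-***--
------
--*-*-
t=11: --*---
*----*
--**--
-*----
----**
t=12: *---*-
-***--
***---
--***-
------
t=13: -***--
---*-*
*---*-
--**--
----**
t=14: *-**-*
**-*-*
--*-**
---*--
-*--*-
t=15: ---*--
------
-**--*
--**-*
**--**
t=16: *---**
--*---
*****-
---*--
**---*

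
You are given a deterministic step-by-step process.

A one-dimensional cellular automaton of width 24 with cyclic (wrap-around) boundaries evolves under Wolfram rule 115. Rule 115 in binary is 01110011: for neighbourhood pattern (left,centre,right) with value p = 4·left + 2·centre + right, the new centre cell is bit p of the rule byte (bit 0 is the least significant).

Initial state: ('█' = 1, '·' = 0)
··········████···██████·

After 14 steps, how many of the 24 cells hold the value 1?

k=0  ··········████···██████·
k=1  ██████████···████·····██
k=2  ·········████···██████··
k=3  █████████···████·····███
k=4  ········████···██████···
k=5  ████████···████·····████
k=6  ·······████···██████····
k=7  ███████···████·····█████
k=8  ······████···██████·····
k=9  ██████···████·····██████
k=10  ·····████···██████······
k=11  █████···████·····███████
k=12  ····████···██████·······
k=13  ████···████·····████████
k=14  ···████···██████········

10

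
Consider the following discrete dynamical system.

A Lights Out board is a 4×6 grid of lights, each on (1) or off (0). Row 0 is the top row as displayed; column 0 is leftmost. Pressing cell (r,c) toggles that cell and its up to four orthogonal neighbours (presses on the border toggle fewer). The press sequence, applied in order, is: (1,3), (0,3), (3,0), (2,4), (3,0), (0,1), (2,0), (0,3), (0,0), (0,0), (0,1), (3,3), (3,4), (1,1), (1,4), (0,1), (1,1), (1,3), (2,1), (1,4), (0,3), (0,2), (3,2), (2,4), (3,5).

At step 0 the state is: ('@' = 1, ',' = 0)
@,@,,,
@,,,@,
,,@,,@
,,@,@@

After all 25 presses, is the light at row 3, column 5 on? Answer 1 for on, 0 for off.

k=0  @,@,,,
@,,,@,
,,@,,@
,,@,@@
k=1  @,@@,,
@,@@,,
,,@@,@
,,@,@@
k=2  @,,,@,
@,@,,,
,,@@,@
,,@,@@
k=3  @,,,@,
@,@,,,
@,@@,@
@@@,@@
k=4  @,,,@,
@,@,@,
@,@,@,
@@@,,@
k=5  @,,,@,
@,@,@,
,,@,@,
,,@,,@
k=6  ,@@,@,
@@@,@,
,,@,@,
,,@,,@
k=7  ,@@,@,
,@@,@,
@@@,@,
@,@,,@
k=8  ,@,@,,
,@@@@,
@@@,@,
@,@,,@
k=9  @,,@,,
@@@@@,
@@@,@,
@,@,,@
k=10  ,@,@,,
,@@@@,
@@@,@,
@,@,,@
k=11  @,@@,,
,,@@@,
@@@,@,
@,@,,@
k=12  @,@@,,
,,@@@,
@@@@@,
@,,@@@
k=13  @,@@,,
,,@@@,
@@@@,,
@,,,,,
k=14  @@@@,,
@@,@@,
@,@@,,
@,,,,,
k=15  @@@@@,
@@,,,@
@,@@@,
@,,,,,
k=16  ,,,@@,
@,,,,@
@,@@@,
@,,,,,
k=17  ,@,@@,
,@@,,@
@@@@@,
@,,,,,
k=18  ,@,,@,
,@,@@@
@@@,@,
@,,,,,
k=19  ,@,,@,
,,,@@@
,,,,@,
@@,,,,
k=20  ,@,,,,
,,,,,,
,,,,,,
@@,,,,
k=21  ,@@@@,
,,,@,,
,,,,,,
@@,,,,
k=22  ,,,,@,
,,@@,,
,,,,,,
@@,,,,
k=23  ,,,,@,
,,@@,,
,,@,,,
@,@@,,
k=24  ,,,,@,
,,@@@,
,,@@@@
@,@@@,
k=25  ,,,,@,
,,@@@,
,,@@@,
@,@@,@

1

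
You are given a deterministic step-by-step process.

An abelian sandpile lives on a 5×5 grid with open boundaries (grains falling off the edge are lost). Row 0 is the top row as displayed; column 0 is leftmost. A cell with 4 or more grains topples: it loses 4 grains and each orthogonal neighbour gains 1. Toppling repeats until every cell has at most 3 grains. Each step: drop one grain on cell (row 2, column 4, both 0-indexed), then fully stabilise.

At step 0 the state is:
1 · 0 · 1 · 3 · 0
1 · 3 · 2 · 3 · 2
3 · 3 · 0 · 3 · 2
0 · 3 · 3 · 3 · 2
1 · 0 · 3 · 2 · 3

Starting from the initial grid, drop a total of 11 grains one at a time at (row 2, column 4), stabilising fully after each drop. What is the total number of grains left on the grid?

0) 1 · 0 · 1 · 3 · 0
1 · 3 · 2 · 3 · 2
3 · 3 · 0 · 3 · 2
0 · 3 · 3 · 3 · 2
1 · 0 · 3 · 2 · 3
1) 1 · 0 · 1 · 3 · 0
1 · 3 · 2 · 3 · 2
3 · 3 · 0 · 3 · 3
0 · 3 · 3 · 3 · 2
1 · 0 · 3 · 2 · 3
2) 1 · 1 · 3 · 0 · 2
3 · 1 · 1 · 3 · 0
0 · 3 · 0 · 3 · 3
2 · 1 · 3 · 3 · 1
1 · 2 · 1 · 1 · 1
3) 1 · 1 · 3 · 1 · 2
3 · 1 · 2 · 0 · 2
0 · 3 · 2 · 2 · 1
2 · 2 · 0 · 1 · 3
1 · 2 · 2 · 2 · 1
4) 1 · 1 · 3 · 1 · 2
3 · 1 · 2 · 0 · 2
0 · 3 · 2 · 2 · 2
2 · 2 · 0 · 1 · 3
1 · 2 · 2 · 2 · 1
5) 1 · 1 · 3 · 1 · 2
3 · 1 · 2 · 0 · 2
0 · 3 · 2 · 2 · 3
2 · 2 · 0 · 1 · 3
1 · 2 · 2 · 2 · 1
6) 1 · 1 · 3 · 1 · 2
3 · 1 · 2 · 0 · 3
0 · 3 · 2 · 3 · 1
2 · 2 · 0 · 2 · 0
1 · 2 · 2 · 2 · 2
7) 1 · 1 · 3 · 1 · 2
3 · 1 · 2 · 0 · 3
0 · 3 · 2 · 3 · 2
2 · 2 · 0 · 2 · 0
1 · 2 · 2 · 2 · 2
8) 1 · 1 · 3 · 1 · 2
3 · 1 · 2 · 0 · 3
0 · 3 · 2 · 3 · 3
2 · 2 · 0 · 2 · 0
1 · 2 · 2 · 2 · 2
9) 1 · 1 · 3 · 1 · 3
3 · 1 · 2 · 2 · 0
0 · 3 · 3 · 0 · 2
2 · 2 · 0 · 3 · 1
1 · 2 · 2 · 2 · 2
10) 1 · 1 · 3 · 1 · 3
3 · 1 · 2 · 2 · 0
0 · 3 · 3 · 0 · 3
2 · 2 · 0 · 3 · 1
1 · 2 · 2 · 2 · 2
11) 1 · 1 · 3 · 1 · 3
3 · 1 · 2 · 2 · 1
0 · 3 · 3 · 1 · 0
2 · 2 · 0 · 3 · 2
1 · 2 · 2 · 2 · 2

43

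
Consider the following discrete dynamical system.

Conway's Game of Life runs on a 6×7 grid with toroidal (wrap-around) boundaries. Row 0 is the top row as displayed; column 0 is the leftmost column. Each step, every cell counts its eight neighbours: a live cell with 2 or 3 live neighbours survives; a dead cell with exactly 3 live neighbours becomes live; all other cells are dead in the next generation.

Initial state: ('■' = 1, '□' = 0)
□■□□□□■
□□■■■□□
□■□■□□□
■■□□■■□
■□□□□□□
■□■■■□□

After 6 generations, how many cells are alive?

[0] □■□□□□■
□□■■■□□
□■□■□□□
■■□□■■□
■□□□□□□
■□■■■□□
[1] ■■□□□■□
■■□■■□□
■■□□□■□
■■■□■□■
■□■□□■□
■□■■□□■
[2] □□□□□■□
□□□□■■□
□□□□□■□
□□■■■□□
□□□□■■□
□□■■■■□
[3] □□□□□□■
□□□□■■■
□□□□□■□
□□□■□□□
□□□□□□□
□□□■□□■
[4] ■□□□■□■
□□□□■□■
□□□□□■■
□□□□□□□
□□□□□□□
□□□□□□□
[5] ■□□□□□■
□□□□■□□
□□□□□■■
□□□□□□□
□□□□□□□
□□□□□□□
[6] □□□□□□□
■□□□□□□
□□□□□■□
□□□□□□□
□□□□□□□
□□□□□□□

2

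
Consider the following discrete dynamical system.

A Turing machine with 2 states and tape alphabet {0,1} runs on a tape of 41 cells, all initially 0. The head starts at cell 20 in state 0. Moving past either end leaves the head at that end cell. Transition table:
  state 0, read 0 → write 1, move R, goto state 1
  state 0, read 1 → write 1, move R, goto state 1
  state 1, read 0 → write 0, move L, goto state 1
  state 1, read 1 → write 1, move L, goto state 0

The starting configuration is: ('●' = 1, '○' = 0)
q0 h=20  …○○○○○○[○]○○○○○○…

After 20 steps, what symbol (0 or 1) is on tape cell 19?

t=0: q0 h=20  …○○○○○○[○]○○○○○○…
t=1: q1 h=21  …○○○○○●[○]○○○○○○…
t=2: q1 h=20  …○○○○○○[●]○○○○○○…
t=3: q0 h=19  …○○○○○○[○]●○○○○○…
t=4: q1 h=20  …○○○○○●[●]○○○○○○…
t=5: q0 h=19  …○○○○○○[●]●○○○○○…
t=6: q1 h=20  …○○○○○●[●]○○○○○○…
t=7: q0 h=19  …○○○○○○[●]●○○○○○…
t=8: q1 h=20  …○○○○○●[●]○○○○○○…
t=9: q0 h=19  …○○○○○○[●]●○○○○○…
t=10: q1 h=20  …○○○○○●[●]○○○○○○…
t=11: q0 h=19  …○○○○○○[●]●○○○○○…
t=12: q1 h=20  …○○○○○●[●]○○○○○○…
t=13: q0 h=19  …○○○○○○[●]●○○○○○…
t=14: q1 h=20  …○○○○○●[●]○○○○○○…
t=15: q0 h=19  …○○○○○○[●]●○○○○○…
t=16: q1 h=20  …○○○○○●[●]○○○○○○…
t=17: q0 h=19  …○○○○○○[●]●○○○○○…
t=18: q1 h=20  …○○○○○●[●]○○○○○○…
t=19: q0 h=19  …○○○○○○[●]●○○○○○…
t=20: q1 h=20  …○○○○○●[●]○○○○○○…

1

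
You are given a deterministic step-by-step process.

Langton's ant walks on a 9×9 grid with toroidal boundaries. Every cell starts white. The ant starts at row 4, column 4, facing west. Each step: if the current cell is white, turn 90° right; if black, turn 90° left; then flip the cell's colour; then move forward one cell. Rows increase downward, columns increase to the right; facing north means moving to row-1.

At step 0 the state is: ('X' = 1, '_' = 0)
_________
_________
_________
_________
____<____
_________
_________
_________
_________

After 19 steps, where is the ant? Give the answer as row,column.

gen 0: _________
_________
_________
_________
____<____
_________
_________
_________
_________
gen 1: _________
_________
_________
____^____
____X____
_________
_________
_________
_________
gen 2: _________
_________
_________
____X>___
____X____
_________
_________
_________
_________
gen 3: _________
_________
_________
____XX___
____Xv___
_________
_________
_________
_________
gen 4: _________
_________
_________
____XX___
____<X___
_________
_________
_________
_________
gen 5: _________
_________
_________
____XX___
_____X___
____v____
_________
_________
_________
gen 6: _________
_________
_________
____XX___
_____X___
___<X____
_________
_________
_________
gen 7: _________
_________
_________
____XX___
___^_X___
___XX____
_________
_________
_________
gen 8: _________
_________
_________
____XX___
___X>X___
___XX____
_________
_________
_________
gen 9: _________
_________
_________
____XX___
___XXX___
___Xv____
_________
_________
_________
gen 10: _________
_________
_________
____XX___
___XXX___
___X_>___
_________
_________
_________
gen 11: _________
_________
_________
____XX___
___XXX___
___X_X___
_____v___
_________
_________
gen 12: _________
_________
_________
____XX___
___XXX___
___X_X___
____<X___
_________
_________
gen 13: _________
_________
_________
____XX___
___XXX___
___X^X___
____XX___
_________
_________
gen 14: _________
_________
_________
____XX___
___XXX___
___XX>___
____XX___
_________
_________
gen 15: _________
_________
_________
____XX___
___XX^___
___XX____
____XX___
_________
_________
gen 16: _________
_________
_________
____XX___
___X<____
___XX____
____XX___
_________
_________
gen 17: _________
_________
_________
____XX___
___X_____
___Xv____
____XX___
_________
_________
gen 18: _________
_________
_________
____XX___
___X_____
___X_>___
____XX___
_________
_________
gen 19: _________
_________
_________
____XX___
___X_____
___X_X___
____Xv___
_________
_________

6,5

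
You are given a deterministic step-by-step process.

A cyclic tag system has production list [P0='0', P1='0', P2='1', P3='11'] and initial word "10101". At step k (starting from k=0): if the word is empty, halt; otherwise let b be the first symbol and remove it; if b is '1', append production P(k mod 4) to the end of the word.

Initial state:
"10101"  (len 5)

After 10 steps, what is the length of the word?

0

[0] "10101"  (len 5)
[1] "01010"  (len 5)
[2] "1010"  (len 4)
[3] "0101"  (len 4)
[4] "101"  (len 3)
[5] "010"  (len 3)
[6] "10"  (len 2)
[7] "01"  (len 2)
[8] "1"  (len 1)
[9] "0"  (len 1)
[10] (halted — word empty)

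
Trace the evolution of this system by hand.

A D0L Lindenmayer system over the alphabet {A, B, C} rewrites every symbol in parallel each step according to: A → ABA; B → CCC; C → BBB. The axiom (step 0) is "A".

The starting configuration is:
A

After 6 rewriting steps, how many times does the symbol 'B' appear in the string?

266

gen 0: A
gen 1: ABA
gen 2: ABACCCABA
gen 3: ABACCCABABBBBBBBBBABACCCABA
gen 4: ABACCCABABBBBBBBBBABACCCABACCCCCCCCCCCCCCCCCCCCCCCCCCCABACCCABABBBBBBBBBABACCCABA
gen 5: ABACCCABABBBBBBBBBABACCCABACCCCCCCCCCCCCCCCCCCCCCCCCCCABAC…CABACCCCCCCCCCCCCCCCCCCCCCCCCCCABACCCABABBBBBBBBBABACCCABA  (len 243)
gen 6: ABACCCABABBBBBBBBBABACCCABACCCCCCCCCCCCCCCCCCCCCCCCCCCABAC…CABACCCCCCCCCCCCCCCCCCCCCCCCCCCABACCCABABBBBBBBBBABACCCABA  (len 729)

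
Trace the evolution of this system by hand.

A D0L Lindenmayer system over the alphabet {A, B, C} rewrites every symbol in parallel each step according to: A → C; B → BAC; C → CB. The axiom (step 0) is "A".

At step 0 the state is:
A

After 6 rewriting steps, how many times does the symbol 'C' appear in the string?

k=0  A
k=1  C
k=2  CB
k=3  CBBAC
k=4  CBBACBACCCB
k=5  CBBACBACCCBBACCCBCBCBBAC
k=6  CBBACBACCCBBACCCBCBCBBACBACCCBCBCBBACCBBACCBBACBACCCB

24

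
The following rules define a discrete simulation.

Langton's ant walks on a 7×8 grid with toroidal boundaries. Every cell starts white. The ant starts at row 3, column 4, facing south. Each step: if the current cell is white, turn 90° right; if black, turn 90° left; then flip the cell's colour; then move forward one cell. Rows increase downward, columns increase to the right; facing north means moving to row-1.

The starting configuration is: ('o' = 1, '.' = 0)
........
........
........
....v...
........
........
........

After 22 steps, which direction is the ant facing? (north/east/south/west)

south

t=0: ........
........
........
....v...
........
........
........
t=1: ........
........
........
...<o...
........
........
........
t=2: ........
........
...^....
...oo...
........
........
........
t=3: ........
........
...o>...
...oo...
........
........
........
t=4: ........
........
...oo...
...ov...
........
........
........
t=5: ........
........
...oo...
...o.>..
........
........
........
t=6: ........
........
...oo...
...o.o..
.....v..
........
........
t=7: ........
........
...oo...
...o.o..
....<o..
........
........
t=8: ........
........
...oo...
...o^o..
....oo..
........
........
t=9: ........
........
...oo...
...oo>..
....oo..
........
........
t=10: ........
........
...oo^..
...oo...
....oo..
........
........
t=11: ........
........
...ooo>.
...oo...
....oo..
........
........
t=12: ........
........
...oooo.
...oo.v.
....oo..
........
........
t=13: ........
........
...oooo.
...oo<o.
....oo..
........
........
t=14: ........
........
...oo^o.
...oooo.
....oo..
........
........
t=15: ........
........
...o<.o.
...oooo.
....oo..
........
........
t=16: ........
........
...o..o.
...ovoo.
....oo..
........
........
t=17: ........
........
...o..o.
...o.>o.
....oo..
........
........
t=18: ........
........
...o.^o.
...o..o.
....oo..
........
........
t=19: ........
........
...o.o>.
...o..o.
....oo..
........
........
t=20: ........
......^.
...o.o..
...o..o.
....oo..
........
........
t=21: ........
......o>
...o.o..
...o..o.
....oo..
........
........
t=22: ........
......oo
...o.o.v
...o..o.
....oo..
........
........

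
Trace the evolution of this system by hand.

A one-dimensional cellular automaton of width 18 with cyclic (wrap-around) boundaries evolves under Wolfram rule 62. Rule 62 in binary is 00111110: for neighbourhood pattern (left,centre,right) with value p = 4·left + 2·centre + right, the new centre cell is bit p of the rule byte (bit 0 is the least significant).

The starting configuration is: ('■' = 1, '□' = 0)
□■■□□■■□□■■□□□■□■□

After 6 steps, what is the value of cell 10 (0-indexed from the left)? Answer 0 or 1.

step 0: □■■□□■■□□■■□□□■□■□
step 1: ■■□■■■□■■■□■□■■■■■
step 2: □□■■□□■■□□■■■■□□□□
step 3: □■■□■■■□■■■□□□■□□□
step 4: ■■□■■□□■■□□■□■■■□□
step 5: ■□■■□■■■□■■■■■□□■■
step 6: □■■□■■□□■■□□□□■■■□

0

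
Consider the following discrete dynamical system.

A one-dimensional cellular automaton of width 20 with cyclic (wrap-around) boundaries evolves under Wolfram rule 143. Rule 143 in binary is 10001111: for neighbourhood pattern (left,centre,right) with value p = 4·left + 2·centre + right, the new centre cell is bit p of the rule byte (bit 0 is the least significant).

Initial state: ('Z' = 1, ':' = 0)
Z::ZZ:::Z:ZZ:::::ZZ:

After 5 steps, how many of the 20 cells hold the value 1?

10

gen 0: Z::ZZ:::Z:ZZ:::::ZZ:
gen 1: Z:ZZ::ZZZ:Z::ZZZZZ::
gen 2: Z:Z::ZZZ::Z:ZZZZZ::Z
gen 3: ::Z:ZZZ::ZZ:ZZZZ::ZZ
gen 4: :ZZ:ZZ::ZZ::ZZZ::ZZ:
gen 5: ZZ::Z::ZZ::ZZZ::ZZ::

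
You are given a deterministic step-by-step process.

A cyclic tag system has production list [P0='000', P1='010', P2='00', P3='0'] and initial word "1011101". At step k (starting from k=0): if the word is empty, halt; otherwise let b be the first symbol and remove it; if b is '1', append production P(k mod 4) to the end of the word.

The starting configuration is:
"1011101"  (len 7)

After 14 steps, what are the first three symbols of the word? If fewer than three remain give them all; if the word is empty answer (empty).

000

0) "1011101"  (len 7)
1) "011101000"  (len 9)
2) "11101000"  (len 8)
3) "110100000"  (len 9)
4) "101000000"  (len 9)
5) "01000000000"  (len 11)
6) "1000000000"  (len 10)
7) "00000000000"  (len 11)
8) "0000000000"  (len 10)
9) "000000000"  (len 9)
10) "00000000"  (len 8)
11) "0000000"  (len 7)
12) "000000"  (len 6)
13) "00000"  (len 5)
14) "0000"  (len 4)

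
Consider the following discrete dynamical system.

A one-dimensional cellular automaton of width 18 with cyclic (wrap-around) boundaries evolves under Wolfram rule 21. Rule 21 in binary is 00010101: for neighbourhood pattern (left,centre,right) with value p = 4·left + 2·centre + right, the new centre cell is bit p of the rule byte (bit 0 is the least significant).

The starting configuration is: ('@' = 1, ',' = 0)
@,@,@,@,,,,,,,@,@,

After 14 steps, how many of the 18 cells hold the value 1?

0

k=0  @,@,@,@,,,,,,,@,@,
k=1  @,@,@,@@@@@@@,@,@,
k=2  @,@,@,,,,,,,,,@,@,
k=3  @,@,@@@@@@@@@,@,@,
k=4  @,@,,,,,,,,,,,@,@,
k=5  @,@@@@@@@@@@@,@,@,
k=6  @,,,,,,,,,,,,,@,@,
k=7  @@@@@@@@@@@@@,@,@,
k=8  ,,,,,,,,,,,,,,@,@,
k=9  @@@@@@@@@@@@@,@,@@
k=10  ,,,,,,,,,,,,,,@,,,
k=11  @@@@@@@@@@@@@,@@@@
k=12  ,,,,,,,,,,,,,,,,,,
k=13  @@@@@@@@@@@@@@@@@@
k=14  ,,,,,,,,,,,,,,,,,,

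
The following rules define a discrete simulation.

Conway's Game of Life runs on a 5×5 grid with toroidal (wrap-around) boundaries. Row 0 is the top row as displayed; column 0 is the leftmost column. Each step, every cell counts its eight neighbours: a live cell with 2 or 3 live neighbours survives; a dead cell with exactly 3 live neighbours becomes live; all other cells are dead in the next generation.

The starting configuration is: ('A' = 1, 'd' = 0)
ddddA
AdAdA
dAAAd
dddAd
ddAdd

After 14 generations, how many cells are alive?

0) ddddA
AdAdA
dAAAd
dddAd
ddAdd
1) AAddA
AdAdA
AAddd
dAdAd
dddAd
2) dAAdd
ddAAd
dddAd
AAddA
dAdAd
3) dAddd
dAdAd
AAdAd
AAdAA
dddAA
4) AddAA
dAddA
dddAd
dAddd
dAdAd
5) dAdAd
ddAdd
AdAdd
ddddd
dAdAd
6) dAdAd
ddAAd
dAddd
dAAdd
ddddd
7) dddAd
dAdAd
dAdAd
dAAdd
dAddd
8) ddddd
dddAA
AAdAd
AAddd
dAddd
9) ddddd
AdAAA
dAdAd
ddddA
AAddd
10) ddAAd
AAAAA
dAddd
dAAdA
Adddd
11) ddddd
AdddA
ddddd
dAAdd
AdddA
12) ddddd
ddddd
AAddd
AAddd
AAddd
13) ddddd
ddddd
AAddd
ddAdA
AAddd
14) ddddd
ddddd
AAddd
ddAdA
AAddd

6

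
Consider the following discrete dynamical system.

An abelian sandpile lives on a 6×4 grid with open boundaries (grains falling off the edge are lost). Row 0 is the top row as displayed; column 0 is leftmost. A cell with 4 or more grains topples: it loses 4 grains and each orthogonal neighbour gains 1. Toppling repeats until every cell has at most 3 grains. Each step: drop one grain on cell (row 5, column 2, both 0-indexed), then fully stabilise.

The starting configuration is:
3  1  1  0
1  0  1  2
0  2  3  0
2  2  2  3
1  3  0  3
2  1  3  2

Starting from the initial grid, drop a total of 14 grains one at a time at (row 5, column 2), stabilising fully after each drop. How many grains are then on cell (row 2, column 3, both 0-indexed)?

step 0: 3  1  1  0
1  0  1  2
0  2  3  0
2  2  2  3
1  3  0  3
2  1  3  2
step 1: 3  1  1  0
1  0  1  2
0  2  3  0
2  2  2  3
1  3  1  3
2  2  0  3
step 2: 3  1  1  0
1  0  1  2
0  2  3  0
2  2  2  3
1  3  1  3
2  2  1  3
step 3: 3  1  1  0
1  0  1  2
0  2  3  0
2  2  2  3
1  3  1  3
2  2  2  3
step 4: 3  1  1  0
1  0  1  2
0  2  3  0
2  2  2  3
1  3  1  3
2  2  3  3
step 5: 3  1  1  0
1  0  1  2
0  2  3  1
2  2  3  0
1  3  3  1
2  3  1  1
step 6: 3  1  1  0
1  0  1  2
0  2  3  1
2  2  3  0
1  3  3  1
2  3  2  1
step 7: 3  1  1  0
1  0  1  2
0  2  3  1
2  2  3  0
1  3  3  1
2  3  3  1
step 8: 3  1  1  0
1  1  2  2
1  0  1  2
3  1  2  1
2  2  2  2
3  1  2  2
step 9: 3  1  1  0
1  1  2  2
1  0  1  2
3  1  2  1
2  2  2  2
3  1  3  2
step 10: 3  1  1  0
1  1  2  2
1  0  1  2
3  1  2  1
2  2  3  2
3  2  0  3
step 11: 3  1  1  0
1  1  2  2
1  0  1  2
3  1  2  1
2  2  3  2
3  2  1  3
step 12: 3  1  1  0
1  1  2  2
1  0  1  2
3  1  2  1
2  2  3  2
3  2  2  3
step 13: 3  1  1  0
1  1  2  2
1  0  1  2
3  1  2  1
2  2  3  2
3  2  3  3
step 14: 3  1  1  0
1  1  2  2
1  0  1  2
3  1  3  2
2  3  1  0
3  3  2  1

2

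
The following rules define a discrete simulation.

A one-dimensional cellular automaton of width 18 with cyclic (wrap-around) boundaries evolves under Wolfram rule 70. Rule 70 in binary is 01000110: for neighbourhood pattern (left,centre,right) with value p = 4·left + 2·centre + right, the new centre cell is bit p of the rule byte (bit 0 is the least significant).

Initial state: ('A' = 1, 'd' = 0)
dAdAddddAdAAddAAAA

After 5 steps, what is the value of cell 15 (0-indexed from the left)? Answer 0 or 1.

gen 0: dAdAddddAdAAddAAAA
gen 1: dAdAdddAAddAdAdddA
gen 2: dAdAddAdAdAAdAddAA
gen 3: dAdAdAAdAddAdAdAdA
gen 4: dAdAddAdAdAAdAdAdA
gen 5: dAdAdAAdAddAdAdAdA

1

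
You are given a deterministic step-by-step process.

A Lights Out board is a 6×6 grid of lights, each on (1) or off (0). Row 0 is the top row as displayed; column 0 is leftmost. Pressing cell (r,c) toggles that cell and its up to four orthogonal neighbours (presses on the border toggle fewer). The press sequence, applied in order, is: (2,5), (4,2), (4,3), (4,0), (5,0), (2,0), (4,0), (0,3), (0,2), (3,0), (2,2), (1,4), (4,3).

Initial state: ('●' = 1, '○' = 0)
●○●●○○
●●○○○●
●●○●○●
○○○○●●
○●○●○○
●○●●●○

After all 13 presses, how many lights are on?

k=0  ●○●●○○
●●○○○●
●●○●○●
○○○○●●
○●○●○○
●○●●●○
k=1  ●○●●○○
●●○○○○
●●○●●○
○○○○●○
○●○●○○
●○●●●○
k=2  ●○●●○○
●●○○○○
●●○●●○
○○●○●○
○○●○○○
●○○●●○
k=3  ●○●●○○
●●○○○○
●●○●●○
○○●●●○
○○○●●○
●○○○●○
k=4  ●○●●○○
●●○○○○
●●○●●○
●○●●●○
●●○●●○
○○○○●○
k=5  ●○●●○○
●●○○○○
●●○●●○
●○●●●○
○●○●●○
●●○○●○
k=6  ●○●●○○
○●○○○○
○○○●●○
○○●●●○
○●○●●○
●●○○●○
k=7  ●○●●○○
○●○○○○
○○○●●○
●○●●●○
●○○●●○
○●○○●○
k=8  ●○○○●○
○●○●○○
○○○●●○
●○●●●○
●○○●●○
○●○○●○
k=9  ●●●●●○
○●●●○○
○○○●●○
●○●●●○
●○○●●○
○●○○●○
k=10  ●●●●●○
○●●●○○
●○○●●○
○●●●●○
○○○●●○
○●○○●○
k=11  ●●●●●○
○●○●○○
●●●○●○
○●○●●○
○○○●●○
○●○○●○
k=12  ●●●●○○
○●○○●●
●●●○○○
○●○●●○
○○○●●○
○●○○●○
k=13  ●●●●○○
○●○○●●
●●●○○○
○●○○●○
○○●○○○
○●○●●○

16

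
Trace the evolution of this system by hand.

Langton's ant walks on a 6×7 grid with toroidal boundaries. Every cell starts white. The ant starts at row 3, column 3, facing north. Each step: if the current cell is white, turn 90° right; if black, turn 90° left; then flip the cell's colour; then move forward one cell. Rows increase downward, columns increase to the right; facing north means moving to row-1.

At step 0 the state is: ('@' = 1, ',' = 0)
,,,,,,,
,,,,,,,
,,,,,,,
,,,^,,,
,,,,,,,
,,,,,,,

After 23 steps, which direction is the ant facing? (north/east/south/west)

east

t=0: ,,,,,,,
,,,,,,,
,,,,,,,
,,,^,,,
,,,,,,,
,,,,,,,
t=1: ,,,,,,,
,,,,,,,
,,,,,,,
,,,@>,,
,,,,,,,
,,,,,,,
t=2: ,,,,,,,
,,,,,,,
,,,,,,,
,,,@@,,
,,,,v,,
,,,,,,,
t=3: ,,,,,,,
,,,,,,,
,,,,,,,
,,,@@,,
,,,<@,,
,,,,,,,
t=4: ,,,,,,,
,,,,,,,
,,,,,,,
,,,^@,,
,,,@@,,
,,,,,,,
t=5: ,,,,,,,
,,,,,,,
,,,,,,,
,,<,@,,
,,,@@,,
,,,,,,,
t=6: ,,,,,,,
,,,,,,,
,,^,,,,
,,@,@,,
,,,@@,,
,,,,,,,
t=7: ,,,,,,,
,,,,,,,
,,@>,,,
,,@,@,,
,,,@@,,
,,,,,,,
t=8: ,,,,,,,
,,,,,,,
,,@@,,,
,,@v@,,
,,,@@,,
,,,,,,,
t=9: ,,,,,,,
,,,,,,,
,,@@,,,
,,<@@,,
,,,@@,,
,,,,,,,
t=10: ,,,,,,,
,,,,,,,
,,@@,,,
,,,@@,,
,,v@@,,
,,,,,,,
t=11: ,,,,,,,
,,,,,,,
,,@@,,,
,,,@@,,
,<@@@,,
,,,,,,,
t=12: ,,,,,,,
,,,,,,,
,,@@,,,
,^,@@,,
,@@@@,,
,,,,,,,
t=13: ,,,,,,,
,,,,,,,
,,@@,,,
,@>@@,,
,@@@@,,
,,,,,,,
t=14: ,,,,,,,
,,,,,,,
,,@@,,,
,@@@@,,
,@v@@,,
,,,,,,,
t=15: ,,,,,,,
,,,,,,,
,,@@,,,
,@@@@,,
,@,>@,,
,,,,,,,
t=16: ,,,,,,,
,,,,,,,
,,@@,,,
,@@^@,,
,@,,@,,
,,,,,,,
t=17: ,,,,,,,
,,,,,,,
,,@@,,,
,@<,@,,
,@,,@,,
,,,,,,,
t=18: ,,,,,,,
,,,,,,,
,,@@,,,
,@,,@,,
,@v,@,,
,,,,,,,
t=19: ,,,,,,,
,,,,,,,
,,@@,,,
,@,,@,,
,<@,@,,
,,,,,,,
t=20: ,,,,,,,
,,,,,,,
,,@@,,,
,@,,@,,
,,@,@,,
,v,,,,,
t=21: ,,,,,,,
,,,,,,,
,,@@,,,
,@,,@,,
,,@,@,,
<@,,,,,
t=22: ,,,,,,,
,,,,,,,
,,@@,,,
,@,,@,,
^,@,@,,
@@,,,,,
t=23: ,,,,,,,
,,,,,,,
,,@@,,,
,@,,@,,
@>@,@,,
@@,,,,,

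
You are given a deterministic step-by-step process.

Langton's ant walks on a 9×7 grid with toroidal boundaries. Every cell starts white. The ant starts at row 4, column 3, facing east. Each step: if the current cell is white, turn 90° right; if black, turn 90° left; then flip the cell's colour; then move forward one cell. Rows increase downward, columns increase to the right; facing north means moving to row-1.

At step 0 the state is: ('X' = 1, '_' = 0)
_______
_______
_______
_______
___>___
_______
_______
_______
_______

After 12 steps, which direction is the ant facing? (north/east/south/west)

0) _______
_______
_______
_______
___>___
_______
_______
_______
_______
1) _______
_______
_______
_______
___X___
___v___
_______
_______
_______
2) _______
_______
_______
_______
___X___
__<X___
_______
_______
_______
3) _______
_______
_______
_______
__^X___
__XX___
_______
_______
_______
4) _______
_______
_______
_______
__X>___
__XX___
_______
_______
_______
5) _______
_______
_______
___^___
__X____
__XX___
_______
_______
_______
6) _______
_______
_______
___X>__
__X____
__XX___
_______
_______
_______
7) _______
_______
_______
___XX__
__X_v__
__XX___
_______
_______
_______
8) _______
_______
_______
___XX__
__X<X__
__XX___
_______
_______
_______
9) _______
_______
_______
___^X__
__XXX__
__XX___
_______
_______
_______
10) _______
_______
_______
__<_X__
__XXX__
__XX___
_______
_______
_______
11) _______
_______
__^____
__X_X__
__XXX__
__XX___
_______
_______
_______
12) _______
_______
__X>___
__X_X__
__XXX__
__XX___
_______
_______
_______

east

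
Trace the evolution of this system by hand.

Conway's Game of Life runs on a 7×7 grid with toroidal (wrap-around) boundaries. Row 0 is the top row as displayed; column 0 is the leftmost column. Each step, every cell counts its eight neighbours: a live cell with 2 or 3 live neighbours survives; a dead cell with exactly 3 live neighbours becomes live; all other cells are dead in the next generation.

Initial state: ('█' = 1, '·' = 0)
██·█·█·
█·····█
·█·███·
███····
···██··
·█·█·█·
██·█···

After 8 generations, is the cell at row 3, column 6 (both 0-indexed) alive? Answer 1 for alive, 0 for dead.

1

0) ██·█·█·
█·····█
·█·███·
███····
···██··
·█·█·█·
██·█···
1) ····█··
···█···
···███·
██···█·
█··██··
██·█···
···█···
2) ···██··
···█·█·
··██·██
███··█·
···██··
██·█···
··███··
3) ·····█·
·····██
█··█·█·
██···█·
···██·█
·█·····
·█·····
4) ·····██
·····█·
██···█·
████·█·
·██·███
█·█····
·······
5) ·····██
█···██·
█····█·
···█···
····██·
█·██·██
······█
6) █···█··
█···█··
·····█·
·····██
··█··█·
█··█···
····█··
7) ···███·
····███
····██·
····███
····██·
···██··
···██··
8) ······█
······█
···█···
···█··█
······█
·······
··█····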